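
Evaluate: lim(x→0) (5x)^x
This is an exponential indeterminate form.

For exponential indeterminate forms, take the natural log:
  Let L = lim(x→0) (5x)^x
  Then ln(L) = lim(x→0) [exponent × ln(base)]
  Evaluate using L'Hôpital or standard limits, then exponentiate.
  L = 1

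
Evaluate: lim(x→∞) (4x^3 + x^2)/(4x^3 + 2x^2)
This is an ∞/∞ indeterminate form.

Apply L'Hôpital's rule: differentiate numerator and denominator separately.
  f(x) = 4·x^3 + x^2   ⇒   f'(x) = 12·x^2 + 2·x
  g(x) = 4·x^3 + 2·x^2   ⇒   g'(x) = 12·x^2 + 4·x
  lim(x→∞) f'(x)/g'(x) = lim(x→∞) (12·x^2 + 2·x)/(12·x^2 + 4·x)
  = 1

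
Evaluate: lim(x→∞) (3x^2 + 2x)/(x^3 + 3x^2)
This is an ∞/∞ indeterminate form.

Apply L'Hôpital's rule: differentiate numerator and denominator separately.
  f(x) = 3·x^2 + 2·x   ⇒   f'(x) = 6·x + 2
  g(x) = x^3 + 3·x^2   ⇒   g'(x) = 3·x^2 + 6·x
  lim(x→∞) f'(x)/g'(x) = lim(x→∞) (6·x + 2)/(3·x^2 + 6·x)
  = 0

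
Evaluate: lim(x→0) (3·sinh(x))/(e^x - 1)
This is a 0/0 indeterminate form.

Apply L'Hôpital's rule: differentiate numerator and denominator separately.
  f(x) = 3·sinh(x)   ⇒   f'(x) = 3·cosh(x)
  g(x) = e^(x) - 1   ⇒   g'(x) = e^(x)
  lim(x→0) f'(x)/g'(x) = lim(x→0) (3·cosh(x))/(e^(x))
  = 3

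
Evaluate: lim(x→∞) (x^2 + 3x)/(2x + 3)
This is an ∞/∞ indeterminate form.

Apply L'Hôpital's rule: differentiate numerator and denominator separately.
  f(x) = x^2 + 3·x   ⇒   f'(x) = 2·x + 3
  g(x) = 2·x + 3   ⇒   g'(x) = 2
  lim(x→∞) f'(x)/g'(x) = lim(x→∞) (2·x + 3)/(2)
  = ∞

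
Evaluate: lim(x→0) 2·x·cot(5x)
This is a 0·∞ indeterminate form.

Rewrite 0·∞ as a quotient (0/0 or ∞/∞ form), then apply L'Hôpital's rule:
  lim(x→0) 2·x·cot(5x) = 2/5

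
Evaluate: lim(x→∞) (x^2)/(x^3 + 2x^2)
This is an ∞/∞ indeterminate form.

Apply L'Hôpital's rule: differentiate numerator and denominator separately.
  f(x) = x^2   ⇒   f'(x) = 2·x
  g(x) = x^3 + 2·x^2   ⇒   g'(x) = 3·x^2 + 4·x
  lim(x→∞) f'(x)/g'(x) = lim(x→∞) (2·x)/(3·x^2 + 4·x)
  = 0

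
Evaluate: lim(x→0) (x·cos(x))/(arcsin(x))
This is a 0/0 indeterminate form.

Apply L'Hôpital's rule: differentiate numerator and denominator separately.
  f(x) = x·cos(x)   ⇒   f'(x) = -x·sin(x) + cos(x)
  g(x) = asin(x)   ⇒   g'(x) = 1/sqrt(1 - x^2)
  lim(x→0) f'(x)/g'(x) = lim(x→0) (-x·sin(x) + cos(x))/(1/sqrt(1 - x^2))
  = 1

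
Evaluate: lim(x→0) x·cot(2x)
This is a 0·∞ indeterminate form.

Rewrite 0·∞ as a quotient (0/0 or ∞/∞ form), then apply L'Hôpital's rule:
  lim(x→0) x·cot(2x) = 1/2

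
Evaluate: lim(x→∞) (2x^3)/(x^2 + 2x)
This is an ∞/∞ indeterminate form.

Apply L'Hôpital's rule: differentiate numerator and denominator separately.
  f(x) = 2·x^3   ⇒   f'(x) = 6·x^2
  g(x) = x^2 + 2·x   ⇒   g'(x) = 2·x + 2
  lim(x→∞) f'(x)/g'(x) = lim(x→∞) (6·x^2)/(2·x + 2)
  = ∞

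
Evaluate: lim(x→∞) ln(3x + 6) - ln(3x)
This is an ∞-∞ indeterminate form.

Combine fractions or rationalize to convert ∞-∞ to 0/0 form:
  lim(x→∞) ln(3x + 6) - ln(3x) = 0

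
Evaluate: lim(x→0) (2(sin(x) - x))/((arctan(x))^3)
This is a 0/0 indeterminate form.

Apply L'Hôpital's rule: differentiate numerator and denominator separately.
  f(x) = -2·x + 2·sin(x)   ⇒   f'(x) = 2·cos(x) - 2
  g(x) = atan(x)^3   ⇒   g'(x) = 3·atan(x)^2/(x^2 + 1)
  lim(x→0) f'(x)/g'(x) = lim(x→0) (2·cos(x) - 2)/(3·atan(x)^2/(x^2 + 1))
  = -1/3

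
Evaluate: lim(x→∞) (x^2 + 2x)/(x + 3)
This is an ∞/∞ indeterminate form.

Apply L'Hôpital's rule: differentiate numerator and denominator separately.
  f(x) = x^2 + 2·x   ⇒   f'(x) = 2·x + 2
  g(x) = x + 3   ⇒   g'(x) = 1
  lim(x→∞) f'(x)/g'(x) = lim(x→∞) (2·x + 2)/(1)
  = ∞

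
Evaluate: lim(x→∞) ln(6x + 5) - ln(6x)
This is an ∞-∞ indeterminate form.

Combine fractions or rationalize to convert ∞-∞ to 0/0 form:
  lim(x→∞) ln(6x + 5) - ln(6x) = 0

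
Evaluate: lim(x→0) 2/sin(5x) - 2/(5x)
This is an ∞-∞ indeterminate form.

Combine fractions or rationalize to convert ∞-∞ to 0/0 form:
  lim(x→0) 2/sin(5x) - 2/(5x) = 0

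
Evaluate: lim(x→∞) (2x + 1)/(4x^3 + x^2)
This is an ∞/∞ indeterminate form.

Apply L'Hôpital's rule: differentiate numerator and denominator separately.
  f(x) = 2·x + 1   ⇒   f'(x) = 2
  g(x) = 4·x^3 + x^2   ⇒   g'(x) = 12·x^2 + 2·x
  lim(x→∞) f'(x)/g'(x) = lim(x→∞) (2)/(12·x^2 + 2·x)
  = 0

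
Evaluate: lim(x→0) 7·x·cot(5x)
This is a 0·∞ indeterminate form.

Rewrite 0·∞ as a quotient (0/0 or ∞/∞ form), then apply L'Hôpital's rule:
  lim(x→0) 7·x·cot(5x) = 7/5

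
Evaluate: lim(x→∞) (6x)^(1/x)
This is an exponential indeterminate form.

For exponential indeterminate forms, take the natural log:
  Let L = lim(x→∞) (6x)^(1/x)
  Then ln(L) = lim(x→∞) [exponent × ln(base)]
  Evaluate using L'Hôpital or standard limits, then exponentiate.
  L = 1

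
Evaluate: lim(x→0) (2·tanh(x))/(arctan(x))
This is a 0/0 indeterminate form.

Apply L'Hôpital's rule: differentiate numerator and denominator separately.
  f(x) = 2·tanh(x)   ⇒   f'(x) = 2 - 2·tanh(x)^2
  g(x) = atan(x)   ⇒   g'(x) = 1/(x^2 + 1)
  lim(x→0) f'(x)/g'(x) = lim(x→0) (2 - 2·tanh(x)^2)/(1/(x^2 + 1))
  = 2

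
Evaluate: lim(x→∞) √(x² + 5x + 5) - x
This is an ∞-∞ indeterminate form.

Combine fractions or rationalize to convert ∞-∞ to 0/0 form:
  lim(x→∞) √(x² + 5x + 5) - x = 5/2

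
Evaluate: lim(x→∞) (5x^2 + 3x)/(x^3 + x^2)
This is an ∞/∞ indeterminate form.

Apply L'Hôpital's rule: differentiate numerator and denominator separately.
  f(x) = 5·x^2 + 3·x   ⇒   f'(x) = 10·x + 3
  g(x) = x^3 + x^2   ⇒   g'(x) = 3·x^2 + 2·x
  lim(x→∞) f'(x)/g'(x) = lim(x→∞) (10·x + 3)/(3·x^2 + 2·x)
  = 0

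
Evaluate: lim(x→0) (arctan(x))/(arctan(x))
This is a 0/0 indeterminate form.

Apply L'Hôpital's rule: differentiate numerator and denominator separately.
  f(x) = atan(x)   ⇒   f'(x) = 1/(x^2 + 1)
  g(x) = atan(x)   ⇒   g'(x) = 1/(x^2 + 1)
  lim(x→0) f'(x)/g'(x) = lim(x→0) (1/(x^2 + 1))/(1/(x^2 + 1))
  = 1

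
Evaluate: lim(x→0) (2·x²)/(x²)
This is a 0/0 indeterminate form.

Apply L'Hôpital's rule: differentiate numerator and denominator separately.
  f(x) = 2·x^2   ⇒   f'(x) = 4·x
  g(x) = x^2   ⇒   g'(x) = 2·x
  lim(x→0) f'(x)/g'(x) = lim(x→0) (4·x)/(2·x)
  = 2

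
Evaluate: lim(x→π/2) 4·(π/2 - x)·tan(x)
This is a 0·∞ indeterminate form.

Rewrite 0·∞ as a quotient (0/0 or ∞/∞ form), then apply L'Hôpital's rule:
  lim(x→π/2) 4·(π/2 - x)·tan(x) = 4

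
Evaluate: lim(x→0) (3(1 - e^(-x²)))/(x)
This is a 0/0 indeterminate form.

Apply L'Hôpital's rule: differentiate numerator and denominator separately.
  f(x) = 3 - 3·e^(-x^2)   ⇒   f'(x) = 6·x·e^(-x^2)
  g(x) = x   ⇒   g'(x) = 1
  lim(x→0) f'(x)/g'(x) = lim(x→0) (6·x·e^(-x^2))/(1)
  = 0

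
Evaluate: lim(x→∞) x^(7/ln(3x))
This is an exponential indeterminate form.

For exponential indeterminate forms, take the natural log:
  Let L = lim(x→∞) x^(7/ln(3x))
  Then ln(L) = lim(x→∞) [exponent × ln(base)]
  Evaluate using L'Hôpital or standard limits, then exponentiate.
  L = e^(7)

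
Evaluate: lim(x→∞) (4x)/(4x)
This is an ∞/∞ indeterminate form.

Apply L'Hôpital's rule: differentiate numerator and denominator separately.
  f(x) = 4·x   ⇒   f'(x) = 4
  g(x) = 4·x   ⇒   g'(x) = 4
  lim(x→∞) f'(x)/g'(x) = lim(x→∞) (4)/(4)
  = 1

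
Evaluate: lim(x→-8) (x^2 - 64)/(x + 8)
This is a standard limit.

Factor or rationalize the expression:
  lim(x→-8) (x^2 - 64)/(x + 8) = -16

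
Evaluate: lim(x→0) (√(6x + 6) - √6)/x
This is a standard limit.

Factor or rationalize the expression:
  lim(x→0) (√(6x + 6) - √6)/x = sqrt(6)/2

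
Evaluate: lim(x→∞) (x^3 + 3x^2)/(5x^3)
This is an ∞/∞ indeterminate form.

Apply L'Hôpital's rule: differentiate numerator and denominator separately.
  f(x) = x^3 + 3·x^2   ⇒   f'(x) = 3·x^2 + 6·x
  g(x) = 5·x^3   ⇒   g'(x) = 15·x^2
  lim(x→∞) f'(x)/g'(x) = lim(x→∞) (3·x^2 + 6·x)/(15·x^2)
  = 1/5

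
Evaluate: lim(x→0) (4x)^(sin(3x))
This is an exponential indeterminate form.

For exponential indeterminate forms, take the natural log:
  Let L = lim(x→0) (4x)^(sin(3x))
  Then ln(L) = lim(x→0) [exponent × ln(base)]
  Evaluate using L'Hôpital or standard limits, then exponentiate.
  L = 1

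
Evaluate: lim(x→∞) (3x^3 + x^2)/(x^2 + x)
This is an ∞/∞ indeterminate form.

Apply L'Hôpital's rule: differentiate numerator and denominator separately.
  f(x) = 3·x^3 + x^2   ⇒   f'(x) = 9·x^2 + 2·x
  g(x) = x^2 + x   ⇒   g'(x) = 2·x + 1
  lim(x→∞) f'(x)/g'(x) = lim(x→∞) (9·x^2 + 2·x)/(2·x + 1)
  = ∞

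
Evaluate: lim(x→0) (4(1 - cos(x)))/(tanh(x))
This is a 0/0 indeterminate form.

Apply L'Hôpital's rule: differentiate numerator and denominator separately.
  f(x) = 4 - 4·cos(x)   ⇒   f'(x) = 4·sin(x)
  g(x) = tanh(x)   ⇒   g'(x) = 1 - tanh(x)^2
  lim(x→0) f'(x)/g'(x) = lim(x→0) (4·sin(x))/(1 - tanh(x)^2)
  = 0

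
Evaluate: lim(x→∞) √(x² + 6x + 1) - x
This is an ∞-∞ indeterminate form.

Combine fractions or rationalize to convert ∞-∞ to 0/0 form:
  lim(x→∞) √(x² + 6x + 1) - x = 3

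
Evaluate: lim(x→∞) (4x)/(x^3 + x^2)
This is an ∞/∞ indeterminate form.

Apply L'Hôpital's rule: differentiate numerator and denominator separately.
  f(x) = 4·x   ⇒   f'(x) = 4
  g(x) = x^3 + x^2   ⇒   g'(x) = 3·x^2 + 2·x
  lim(x→∞) f'(x)/g'(x) = lim(x→∞) (4)/(3·x^2 + 2·x)
  = 0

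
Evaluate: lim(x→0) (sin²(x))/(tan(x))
This is a 0/0 indeterminate form.

Apply L'Hôpital's rule: differentiate numerator and denominator separately.
  f(x) = sin(x)^2   ⇒   f'(x) = 2·sin(x)·cos(x)
  g(x) = tan(x)   ⇒   g'(x) = tan(x)^2 + 1
  lim(x→0) f'(x)/g'(x) = lim(x→0) (2·sin(x)·cos(x))/(tan(x)^2 + 1)
  = 0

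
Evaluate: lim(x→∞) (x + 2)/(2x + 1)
This is an ∞/∞ indeterminate form.

Apply L'Hôpital's rule: differentiate numerator and denominator separately.
  f(x) = x + 2   ⇒   f'(x) = 1
  g(x) = 2·x + 1   ⇒   g'(x) = 2
  lim(x→∞) f'(x)/g'(x) = lim(x→∞) (1)/(2)
  = 1/2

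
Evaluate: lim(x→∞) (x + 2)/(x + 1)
This is an ∞/∞ indeterminate form.

Apply L'Hôpital's rule: differentiate numerator and denominator separately.
  f(x) = x + 2   ⇒   f'(x) = 1
  g(x) = x + 1   ⇒   g'(x) = 1
  lim(x→∞) f'(x)/g'(x) = lim(x→∞) (1)/(1)
  = 1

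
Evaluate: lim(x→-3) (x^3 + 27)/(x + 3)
This is a standard limit.

Factor or rationalize the expression:
  lim(x→-3) (x^3 + 27)/(x + 3) = 27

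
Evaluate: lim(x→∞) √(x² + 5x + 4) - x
This is an ∞-∞ indeterminate form.

Combine fractions or rationalize to convert ∞-∞ to 0/0 form:
  lim(x→∞) √(x² + 5x + 4) - x = 5/2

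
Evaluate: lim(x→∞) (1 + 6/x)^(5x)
This is an exponential indeterminate form.

For exponential indeterminate forms, take the natural log:
  Let L = lim(x→∞) (1 + 6/x)^(5x)
  Then ln(L) = lim(x→∞) [exponent × ln(base)]
  Evaluate using L'Hôpital or standard limits, then exponentiate.
  L = e^(30)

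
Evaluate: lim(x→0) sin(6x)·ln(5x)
This is a 0·∞ indeterminate form.

Rewrite 0·∞ as a quotient (0/0 or ∞/∞ form), then apply L'Hôpital's rule:
  lim(x→0) sin(6x)·ln(5x) = 0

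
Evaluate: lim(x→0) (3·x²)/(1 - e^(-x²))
This is a 0/0 indeterminate form.

Apply L'Hôpital's rule: differentiate numerator and denominator separately.
  f(x) = 3·x^2   ⇒   f'(x) = 6·x
  g(x) = 1 - e^(-x^2)   ⇒   g'(x) = 2·x·e^(-x^2)
  lim(x→0) f'(x)/g'(x) = lim(x→0) (6·x)/(2·x·e^(-x^2))
  = 3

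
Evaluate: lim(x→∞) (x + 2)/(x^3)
This is an ∞/∞ indeterminate form.

Apply L'Hôpital's rule: differentiate numerator and denominator separately.
  f(x) = x + 2   ⇒   f'(x) = 1
  g(x) = x^3   ⇒   g'(x) = 3·x^2
  lim(x→∞) f'(x)/g'(x) = lim(x→∞) (1)/(3·x^2)
  = 0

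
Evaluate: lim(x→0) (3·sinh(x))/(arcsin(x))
This is a 0/0 indeterminate form.

Apply L'Hôpital's rule: differentiate numerator and denominator separately.
  f(x) = 3·sinh(x)   ⇒   f'(x) = 3·cosh(x)
  g(x) = asin(x)   ⇒   g'(x) = 1/sqrt(1 - x^2)
  lim(x→0) f'(x)/g'(x) = lim(x→0) (3·cosh(x))/(1/sqrt(1 - x^2))
  = 3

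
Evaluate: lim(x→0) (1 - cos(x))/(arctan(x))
This is a 0/0 indeterminate form.

Apply L'Hôpital's rule: differentiate numerator and denominator separately.
  f(x) = 1 - cos(x)   ⇒   f'(x) = sin(x)
  g(x) = atan(x)   ⇒   g'(x) = 1/(x^2 + 1)
  lim(x→0) f'(x)/g'(x) = lim(x→0) (sin(x))/(1/(x^2 + 1))
  = 0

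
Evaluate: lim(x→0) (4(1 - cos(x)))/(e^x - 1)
This is a 0/0 indeterminate form.

Apply L'Hôpital's rule: differentiate numerator and denominator separately.
  f(x) = 4 - 4·cos(x)   ⇒   f'(x) = 4·sin(x)
  g(x) = e^(x) - 1   ⇒   g'(x) = e^(x)
  lim(x→0) f'(x)/g'(x) = lim(x→0) (4·sin(x))/(e^(x))
  = 0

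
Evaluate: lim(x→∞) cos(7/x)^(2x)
This is an exponential indeterminate form.

For exponential indeterminate forms, take the natural log:
  Let L = lim(x→∞) cos(7/x)^(2x)
  Then ln(L) = lim(x→∞) [exponent × ln(base)]
  Evaluate using L'Hôpital or standard limits, then exponentiate.
  L = 1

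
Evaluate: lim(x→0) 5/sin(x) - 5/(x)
This is an ∞-∞ indeterminate form.

Combine fractions or rationalize to convert ∞-∞ to 0/0 form:
  lim(x→0) 5/sin(x) - 5/(x) = 0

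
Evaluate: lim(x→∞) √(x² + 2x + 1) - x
This is an ∞-∞ indeterminate form.

Combine fractions or rationalize to convert ∞-∞ to 0/0 form:
  lim(x→∞) √(x² + 2x + 1) - x = 1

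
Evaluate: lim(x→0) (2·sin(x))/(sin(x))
This is a 0/0 indeterminate form.

Apply L'Hôpital's rule: differentiate numerator and denominator separately.
  f(x) = 2·sin(x)   ⇒   f'(x) = 2·cos(x)
  g(x) = sin(x)   ⇒   g'(x) = cos(x)
  lim(x→0) f'(x)/g'(x) = lim(x→0) (2·cos(x))/(cos(x))
  = 2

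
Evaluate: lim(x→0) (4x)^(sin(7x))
This is an exponential indeterminate form.

For exponential indeterminate forms, take the natural log:
  Let L = lim(x→0) (4x)^(sin(7x))
  Then ln(L) = lim(x→0) [exponent × ln(base)]
  Evaluate using L'Hôpital or standard limits, then exponentiate.
  L = 1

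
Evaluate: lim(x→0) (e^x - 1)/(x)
This is a 0/0 indeterminate form.

Apply L'Hôpital's rule: differentiate numerator and denominator separately.
  f(x) = e^(x) - 1   ⇒   f'(x) = e^(x)
  g(x) = x   ⇒   g'(x) = 1
  lim(x→0) f'(x)/g'(x) = lim(x→0) (e^(x))/(1)
  = 1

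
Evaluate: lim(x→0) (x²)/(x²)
This is a 0/0 indeterminate form.

Apply L'Hôpital's rule: differentiate numerator and denominator separately.
  f(x) = x^2   ⇒   f'(x) = 2·x
  g(x) = x^2   ⇒   g'(x) = 2·x
  lim(x→0) f'(x)/g'(x) = lim(x→0) (2·x)/(2·x)
  = 1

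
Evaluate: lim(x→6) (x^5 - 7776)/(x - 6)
This is a standard limit.

Factor or rationalize the expression:
  lim(x→6) (x^5 - 7776)/(x - 6) = 6480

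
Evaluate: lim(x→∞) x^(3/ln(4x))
This is an exponential indeterminate form.

For exponential indeterminate forms, take the natural log:
  Let L = lim(x→∞) x^(3/ln(4x))
  Then ln(L) = lim(x→∞) [exponent × ln(base)]
  Evaluate using L'Hôpital or standard limits, then exponentiate.
  L = e^(3)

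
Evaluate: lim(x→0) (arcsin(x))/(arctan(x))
This is a 0/0 indeterminate form.

Apply L'Hôpital's rule: differentiate numerator and denominator separately.
  f(x) = asin(x)   ⇒   f'(x) = 1/sqrt(1 - x^2)
  g(x) = atan(x)   ⇒   g'(x) = 1/(x^2 + 1)
  lim(x→0) f'(x)/g'(x) = lim(x→0) (1/sqrt(1 - x^2))/(1/(x^2 + 1))
  = 1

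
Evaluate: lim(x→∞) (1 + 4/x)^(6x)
This is an exponential indeterminate form.

For exponential indeterminate forms, take the natural log:
  Let L = lim(x→∞) (1 + 4/x)^(6x)
  Then ln(L) = lim(x→∞) [exponent × ln(base)]
  Evaluate using L'Hôpital or standard limits, then exponentiate.
  L = e^(24)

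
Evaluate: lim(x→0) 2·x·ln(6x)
This is a 0·∞ indeterminate form.

Rewrite 0·∞ as a quotient (0/0 or ∞/∞ form), then apply L'Hôpital's rule:
  lim(x→0) 2·x·ln(6x) = 0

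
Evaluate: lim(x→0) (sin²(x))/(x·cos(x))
This is a 0/0 indeterminate form.

Apply L'Hôpital's rule: differentiate numerator and denominator separately.
  f(x) = sin(x)^2   ⇒   f'(x) = 2·sin(x)·cos(x)
  g(x) = x·cos(x)   ⇒   g'(x) = -x·sin(x) + cos(x)
  lim(x→0) f'(x)/g'(x) = lim(x→0) (2·sin(x)·cos(x))/(-x·sin(x) + cos(x))
  = 0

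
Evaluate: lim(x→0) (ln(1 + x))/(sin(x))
This is a 0/0 indeterminate form.

Apply L'Hôpital's rule: differentiate numerator and denominator separately.
  f(x) = ln(x + 1)   ⇒   f'(x) = 1/(x + 1)
  g(x) = sin(x)   ⇒   g'(x) = cos(x)
  lim(x→0) f'(x)/g'(x) = lim(x→0) (1/(x + 1))/(cos(x))
  = 1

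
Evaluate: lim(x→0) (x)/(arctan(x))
This is a 0/0 indeterminate form.

Apply L'Hôpital's rule: differentiate numerator and denominator separately.
  f(x) = x   ⇒   f'(x) = 1
  g(x) = atan(x)   ⇒   g'(x) = 1/(x^2 + 1)
  lim(x→0) f'(x)/g'(x) = lim(x→0) (1)/(1/(x^2 + 1))
  = 1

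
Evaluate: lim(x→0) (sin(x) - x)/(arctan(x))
This is a 0/0 indeterminate form.

Apply L'Hôpital's rule: differentiate numerator and denominator separately.
  f(x) = -x + sin(x)   ⇒   f'(x) = cos(x) - 1
  g(x) = atan(x)   ⇒   g'(x) = 1/(x^2 + 1)
  lim(x→0) f'(x)/g'(x) = lim(x→0) (cos(x) - 1)/(1/(x^2 + 1))
  = 0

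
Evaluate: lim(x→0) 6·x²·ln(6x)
This is a 0·∞ indeterminate form.

Rewrite 0·∞ as a quotient (0/0 or ∞/∞ form), then apply L'Hôpital's rule:
  lim(x→0) 6·x²·ln(6x) = 0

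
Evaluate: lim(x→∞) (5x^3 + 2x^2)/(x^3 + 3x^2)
This is an ∞/∞ indeterminate form.

Apply L'Hôpital's rule: differentiate numerator and denominator separately.
  f(x) = 5·x^3 + 2·x^2   ⇒   f'(x) = 15·x^2 + 4·x
  g(x) = x^3 + 3·x^2   ⇒   g'(x) = 3·x^2 + 6·x
  lim(x→∞) f'(x)/g'(x) = lim(x→∞) (15·x^2 + 4·x)/(3·x^2 + 6·x)
  = 5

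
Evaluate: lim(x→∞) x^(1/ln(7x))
This is an exponential indeterminate form.

For exponential indeterminate forms, take the natural log:
  Let L = lim(x→∞) x^(1/ln(7x))
  Then ln(L) = lim(x→∞) [exponent × ln(base)]
  Evaluate using L'Hôpital or standard limits, then exponentiate.
  L = e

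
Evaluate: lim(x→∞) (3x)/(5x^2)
This is an ∞/∞ indeterminate form.

Apply L'Hôpital's rule: differentiate numerator and denominator separately.
  f(x) = 3·x   ⇒   f'(x) = 3
  g(x) = 5·x^2   ⇒   g'(x) = 10·x
  lim(x→∞) f'(x)/g'(x) = lim(x→∞) (3)/(10·x)
  = 0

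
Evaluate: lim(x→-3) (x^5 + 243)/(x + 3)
This is a standard limit.

Factor or rationalize the expression:
  lim(x→-3) (x^5 + 243)/(x + 3) = 405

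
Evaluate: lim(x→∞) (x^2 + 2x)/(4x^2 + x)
This is an ∞/∞ indeterminate form.

Apply L'Hôpital's rule: differentiate numerator and denominator separately.
  f(x) = x^2 + 2·x   ⇒   f'(x) = 2·x + 2
  g(x) = 4·x^2 + x   ⇒   g'(x) = 8·x + 1
  lim(x→∞) f'(x)/g'(x) = lim(x→∞) (2·x + 2)/(8·x + 1)
  = 1/4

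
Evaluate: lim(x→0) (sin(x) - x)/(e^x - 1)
This is a 0/0 indeterminate form.

Apply L'Hôpital's rule: differentiate numerator and denominator separately.
  f(x) = -x + sin(x)   ⇒   f'(x) = cos(x) - 1
  g(x) = e^(x) - 1   ⇒   g'(x) = e^(x)
  lim(x→0) f'(x)/g'(x) = lim(x→0) (cos(x) - 1)/(e^(x))
  = 0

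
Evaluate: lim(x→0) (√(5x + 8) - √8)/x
This is a standard limit.

Factor or rationalize the expression:
  lim(x→0) (√(5x + 8) - √8)/x = 5·sqrt(2)/8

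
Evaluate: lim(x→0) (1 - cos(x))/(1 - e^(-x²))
This is a 0/0 indeterminate form.

Apply L'Hôpital's rule: differentiate numerator and denominator separately.
  f(x) = 1 - cos(x)   ⇒   f'(x) = sin(x)
  g(x) = 1 - e^(-x^2)   ⇒   g'(x) = 2·x·e^(-x^2)
  lim(x→0) f'(x)/g'(x) = lim(x→0) (sin(x))/(2·x·e^(-x^2))
  = 1/2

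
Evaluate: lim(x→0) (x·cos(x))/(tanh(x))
This is a 0/0 indeterminate form.

Apply L'Hôpital's rule: differentiate numerator and denominator separately.
  f(x) = x·cos(x)   ⇒   f'(x) = -x·sin(x) + cos(x)
  g(x) = tanh(x)   ⇒   g'(x) = 1 - tanh(x)^2
  lim(x→0) f'(x)/g'(x) = lim(x→0) (-x·sin(x) + cos(x))/(1 - tanh(x)^2)
  = 1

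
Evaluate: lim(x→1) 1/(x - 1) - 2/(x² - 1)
This is an ∞-∞ indeterminate form.

Combine fractions or rationalize to convert ∞-∞ to 0/0 form:
  lim(x→1) 1/(x - 1) - 2/(x² - 1) = 1/2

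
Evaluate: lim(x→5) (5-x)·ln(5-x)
This is a 0·∞ indeterminate form.

Rewrite 0·∞ as a quotient (0/0 or ∞/∞ form), then apply L'Hôpital's rule:
  lim(x→5) (5-x)·ln(5-x) = 0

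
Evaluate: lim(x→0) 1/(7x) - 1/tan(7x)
This is an ∞-∞ indeterminate form.

Combine fractions or rationalize to convert ∞-∞ to 0/0 form:
  lim(x→0) 1/(7x) - 1/tan(7x) = 0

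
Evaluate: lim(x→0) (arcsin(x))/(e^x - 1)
This is a 0/0 indeterminate form.

Apply L'Hôpital's rule: differentiate numerator and denominator separately.
  f(x) = asin(x)   ⇒   f'(x) = 1/sqrt(1 - x^2)
  g(x) = e^(x) - 1   ⇒   g'(x) = e^(x)
  lim(x→0) f'(x)/g'(x) = lim(x→0) (1/sqrt(1 - x^2))/(e^(x))
  = 1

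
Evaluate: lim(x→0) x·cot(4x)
This is a 0·∞ indeterminate form.

Rewrite 0·∞ as a quotient (0/0 or ∞/∞ form), then apply L'Hôpital's rule:
  lim(x→0) x·cot(4x) = 1/4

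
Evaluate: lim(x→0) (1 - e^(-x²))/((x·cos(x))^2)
This is a 0/0 indeterminate form.

Apply L'Hôpital's rule: differentiate numerator and denominator separately.
  f(x) = 1 - e^(-x^2)   ⇒   f'(x) = 2·x·e^(-x^2)
  g(x) = x^2·cos(x)^2   ⇒   g'(x) = -2·x^2·sin(x)·cos(x) + 2·x·cos(x)^2
  lim(x→0) f'(x)/g'(x) = lim(x→0) (2·x·e^(-x^2))/(-2·x^2·sin(x)·cos(x) + 2·x·cos(x)^2)
  = 1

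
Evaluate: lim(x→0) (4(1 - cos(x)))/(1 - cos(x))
This is a 0/0 indeterminate form.

Apply L'Hôpital's rule: differentiate numerator and denominator separately.
  f(x) = 4 - 4·cos(x)   ⇒   f'(x) = 4·sin(x)
  g(x) = 1 - cos(x)   ⇒   g'(x) = sin(x)
  lim(x→0) f'(x)/g'(x) = lim(x→0) (4·sin(x))/(sin(x))
  = 4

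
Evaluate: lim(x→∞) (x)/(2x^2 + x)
This is an ∞/∞ indeterminate form.

Apply L'Hôpital's rule: differentiate numerator and denominator separately.
  f(x) = x   ⇒   f'(x) = 1
  g(x) = 2·x^2 + x   ⇒   g'(x) = 4·x + 1
  lim(x→∞) f'(x)/g'(x) = lim(x→∞) (1)/(4·x + 1)
  = 0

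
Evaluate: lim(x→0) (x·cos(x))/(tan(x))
This is a 0/0 indeterminate form.

Apply L'Hôpital's rule: differentiate numerator and denominator separately.
  f(x) = x·cos(x)   ⇒   f'(x) = -x·sin(x) + cos(x)
  g(x) = tan(x)   ⇒   g'(x) = tan(x)^2 + 1
  lim(x→0) f'(x)/g'(x) = lim(x→0) (-x·sin(x) + cos(x))/(tan(x)^2 + 1)
  = 1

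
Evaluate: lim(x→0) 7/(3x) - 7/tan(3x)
This is an ∞-∞ indeterminate form.

Combine fractions or rationalize to convert ∞-∞ to 0/0 form:
  lim(x→0) 7/(3x) - 7/tan(3x) = 0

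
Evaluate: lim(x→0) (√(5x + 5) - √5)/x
This is a standard limit.

Factor or rationalize the expression:
  lim(x→0) (√(5x + 5) - √5)/x = sqrt(5)/2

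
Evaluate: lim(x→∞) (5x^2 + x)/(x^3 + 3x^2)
This is an ∞/∞ indeterminate form.

Apply L'Hôpital's rule: differentiate numerator and denominator separately.
  f(x) = 5·x^2 + x   ⇒   f'(x) = 10·x + 1
  g(x) = x^3 + 3·x^2   ⇒   g'(x) = 3·x^2 + 6·x
  lim(x→∞) f'(x)/g'(x) = lim(x→∞) (10·x + 1)/(3·x^2 + 6·x)
  = 0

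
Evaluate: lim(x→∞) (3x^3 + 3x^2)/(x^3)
This is an ∞/∞ indeterminate form.

Apply L'Hôpital's rule: differentiate numerator and denominator separately.
  f(x) = 3·x^3 + 3·x^2   ⇒   f'(x) = 9·x^2 + 6·x
  g(x) = x^3   ⇒   g'(x) = 3·x^2
  lim(x→∞) f'(x)/g'(x) = lim(x→∞) (9·x^2 + 6·x)/(3·x^2)
  = 3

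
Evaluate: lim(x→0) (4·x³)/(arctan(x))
This is a 0/0 indeterminate form.

Apply L'Hôpital's rule: differentiate numerator and denominator separately.
  f(x) = 4·x^3   ⇒   f'(x) = 12·x^2
  g(x) = atan(x)   ⇒   g'(x) = 1/(x^2 + 1)
  lim(x→0) f'(x)/g'(x) = lim(x→0) (12·x^2)/(1/(x^2 + 1))
  = 0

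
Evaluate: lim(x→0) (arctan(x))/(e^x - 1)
This is a 0/0 indeterminate form.

Apply L'Hôpital's rule: differentiate numerator and denominator separately.
  f(x) = atan(x)   ⇒   f'(x) = 1/(x^2 + 1)
  g(x) = e^(x) - 1   ⇒   g'(x) = e^(x)
  lim(x→0) f'(x)/g'(x) = lim(x→0) (1/(x^2 + 1))/(e^(x))
  = 1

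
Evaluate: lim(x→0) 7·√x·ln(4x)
This is a 0·∞ indeterminate form.

Rewrite 0·∞ as a quotient (0/0 or ∞/∞ form), then apply L'Hôpital's rule:
  lim(x→0) 7·√x·ln(4x) = 0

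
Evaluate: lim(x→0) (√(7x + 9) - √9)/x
This is a standard limit.

Factor or rationalize the expression:
  lim(x→0) (√(7x + 9) - √9)/x = 7/6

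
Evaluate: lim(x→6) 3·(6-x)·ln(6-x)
This is a 0·∞ indeterminate form.

Rewrite 0·∞ as a quotient (0/0 or ∞/∞ form), then apply L'Hôpital's rule:
  lim(x→6) 3·(6-x)·ln(6-x) = 0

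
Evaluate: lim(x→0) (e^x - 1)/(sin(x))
This is a 0/0 indeterminate form.

Apply L'Hôpital's rule: differentiate numerator and denominator separately.
  f(x) = e^(x) - 1   ⇒   f'(x) = e^(x)
  g(x) = sin(x)   ⇒   g'(x) = cos(x)
  lim(x→0) f'(x)/g'(x) = lim(x→0) (e^(x))/(cos(x))
  = 1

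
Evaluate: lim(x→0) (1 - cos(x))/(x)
This is a 0/0 indeterminate form.

Apply L'Hôpital's rule: differentiate numerator and denominator separately.
  f(x) = 1 - cos(x)   ⇒   f'(x) = sin(x)
  g(x) = x   ⇒   g'(x) = 1
  lim(x→0) f'(x)/g'(x) = lim(x→0) (sin(x))/(1)
  = 0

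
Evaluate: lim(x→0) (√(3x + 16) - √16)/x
This is a standard limit.

Factor or rationalize the expression:
  lim(x→0) (√(3x + 16) - √16)/x = 3/8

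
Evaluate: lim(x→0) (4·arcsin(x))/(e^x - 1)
This is a 0/0 indeterminate form.

Apply L'Hôpital's rule: differentiate numerator and denominator separately.
  f(x) = 4·asin(x)   ⇒   f'(x) = 4/sqrt(1 - x^2)
  g(x) = e^(x) - 1   ⇒   g'(x) = e^(x)
  lim(x→0) f'(x)/g'(x) = lim(x→0) (4/sqrt(1 - x^2))/(e^(x))
  = 4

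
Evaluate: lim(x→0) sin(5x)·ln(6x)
This is a 0·∞ indeterminate form.

Rewrite 0·∞ as a quotient (0/0 or ∞/∞ form), then apply L'Hôpital's rule:
  lim(x→0) sin(5x)·ln(6x) = 0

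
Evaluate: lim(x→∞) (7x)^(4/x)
This is an exponential indeterminate form.

For exponential indeterminate forms, take the natural log:
  Let L = lim(x→∞) (7x)^(4/x)
  Then ln(L) = lim(x→∞) [exponent × ln(base)]
  Evaluate using L'Hôpital or standard limits, then exponentiate.
  L = 1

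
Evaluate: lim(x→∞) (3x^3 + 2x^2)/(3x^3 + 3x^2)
This is an ∞/∞ indeterminate form.

Apply L'Hôpital's rule: differentiate numerator and denominator separately.
  f(x) = 3·x^3 + 2·x^2   ⇒   f'(x) = 9·x^2 + 4·x
  g(x) = 3·x^3 + 3·x^2   ⇒   g'(x) = 9·x^2 + 6·x
  lim(x→∞) f'(x)/g'(x) = lim(x→∞) (9·x^2 + 4·x)/(9·x^2 + 6·x)
  = 1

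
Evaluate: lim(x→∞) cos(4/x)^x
This is an exponential indeterminate form.

For exponential indeterminate forms, take the natural log:
  Let L = lim(x→∞) cos(4/x)^x
  Then ln(L) = lim(x→∞) [exponent × ln(base)]
  Evaluate using L'Hôpital or standard limits, then exponentiate.
  L = 1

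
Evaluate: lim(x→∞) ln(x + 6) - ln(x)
This is an ∞-∞ indeterminate form.

Combine fractions or rationalize to convert ∞-∞ to 0/0 form:
  lim(x→∞) ln(x + 6) - ln(x) = 0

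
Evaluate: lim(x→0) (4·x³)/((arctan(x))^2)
This is a 0/0 indeterminate form.

Apply L'Hôpital's rule: differentiate numerator and denominator separately.
  f(x) = 4·x^3   ⇒   f'(x) = 12·x^2
  g(x) = atan(x)^2   ⇒   g'(x) = 2·atan(x)/(x^2 + 1)
  lim(x→0) f'(x)/g'(x) = lim(x→0) (12·x^2)/(2·atan(x)/(x^2 + 1))
  = 0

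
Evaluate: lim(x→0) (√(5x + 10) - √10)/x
This is a standard limit.

Factor or rationalize the expression:
  lim(x→0) (√(5x + 10) - √10)/x = sqrt(10)/4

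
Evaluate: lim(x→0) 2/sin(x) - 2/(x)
This is an ∞-∞ indeterminate form.

Combine fractions or rationalize to convert ∞-∞ to 0/0 form:
  lim(x→0) 2/sin(x) - 2/(x) = 0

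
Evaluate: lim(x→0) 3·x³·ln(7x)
This is a 0·∞ indeterminate form.

Rewrite 0·∞ as a quotient (0/0 or ∞/∞ form), then apply L'Hôpital's rule:
  lim(x→0) 3·x³·ln(7x) = 0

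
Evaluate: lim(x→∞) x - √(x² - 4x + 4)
This is an ∞-∞ indeterminate form.

Combine fractions or rationalize to convert ∞-∞ to 0/0 form:
  lim(x→∞) x - √(x² - 4x + 4) = 2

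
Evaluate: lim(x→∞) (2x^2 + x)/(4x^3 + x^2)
This is an ∞/∞ indeterminate form.

Apply L'Hôpital's rule: differentiate numerator and denominator separately.
  f(x) = 2·x^2 + x   ⇒   f'(x) = 4·x + 1
  g(x) = 4·x^3 + x^2   ⇒   g'(x) = 12·x^2 + 2·x
  lim(x→∞) f'(x)/g'(x) = lim(x→∞) (4·x + 1)/(12·x^2 + 2·x)
  = 0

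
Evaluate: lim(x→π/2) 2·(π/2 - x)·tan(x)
This is a 0·∞ indeterminate form.

Rewrite 0·∞ as a quotient (0/0 or ∞/∞ form), then apply L'Hôpital's rule:
  lim(x→π/2) 2·(π/2 - x)·tan(x) = 2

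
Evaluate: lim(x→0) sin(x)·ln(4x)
This is a 0·∞ indeterminate form.

Rewrite 0·∞ as a quotient (0/0 or ∞/∞ form), then apply L'Hôpital's rule:
  lim(x→0) sin(x)·ln(4x) = 0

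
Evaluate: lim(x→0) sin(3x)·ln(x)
This is a 0·∞ indeterminate form.

Rewrite 0·∞ as a quotient (0/0 or ∞/∞ form), then apply L'Hôpital's rule:
  lim(x→0) sin(3x)·ln(x) = 0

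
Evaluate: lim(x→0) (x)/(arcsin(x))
This is a 0/0 indeterminate form.

Apply L'Hôpital's rule: differentiate numerator and denominator separately.
  f(x) = x   ⇒   f'(x) = 1
  g(x) = asin(x)   ⇒   g'(x) = 1/sqrt(1 - x^2)
  lim(x→0) f'(x)/g'(x) = lim(x→0) (1)/(1/sqrt(1 - x^2))
  = 1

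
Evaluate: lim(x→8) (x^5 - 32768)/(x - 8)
This is a standard limit.

Factor or rationalize the expression:
  lim(x→8) (x^5 - 32768)/(x - 8) = 20480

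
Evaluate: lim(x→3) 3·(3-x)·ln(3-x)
This is a 0·∞ indeterminate form.

Rewrite 0·∞ as a quotient (0/0 or ∞/∞ form), then apply L'Hôpital's rule:
  lim(x→3) 3·(3-x)·ln(3-x) = 0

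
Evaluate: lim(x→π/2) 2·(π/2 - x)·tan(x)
This is a 0·∞ indeterminate form.

Rewrite 0·∞ as a quotient (0/0 or ∞/∞ form), then apply L'Hôpital's rule:
  lim(x→π/2) 2·(π/2 - x)·tan(x) = 2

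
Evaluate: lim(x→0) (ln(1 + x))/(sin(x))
This is a 0/0 indeterminate form.

Apply L'Hôpital's rule: differentiate numerator and denominator separately.
  f(x) = ln(x + 1)   ⇒   f'(x) = 1/(x + 1)
  g(x) = sin(x)   ⇒   g'(x) = cos(x)
  lim(x→0) f'(x)/g'(x) = lim(x→0) (1/(x + 1))/(cos(x))
  = 1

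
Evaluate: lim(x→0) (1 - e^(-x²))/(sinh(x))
This is a 0/0 indeterminate form.

Apply L'Hôpital's rule: differentiate numerator and denominator separately.
  f(x) = 1 - e^(-x^2)   ⇒   f'(x) = 2·x·e^(-x^2)
  g(x) = sinh(x)   ⇒   g'(x) = cosh(x)
  lim(x→0) f'(x)/g'(x) = lim(x→0) (2·x·e^(-x^2))/(cosh(x))
  = 0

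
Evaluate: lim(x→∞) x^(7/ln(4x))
This is an exponential indeterminate form.

For exponential indeterminate forms, take the natural log:
  Let L = lim(x→∞) x^(7/ln(4x))
  Then ln(L) = lim(x→∞) [exponent × ln(base)]
  Evaluate using L'Hôpital or standard limits, then exponentiate.
  L = e^(7)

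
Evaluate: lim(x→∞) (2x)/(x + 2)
This is an ∞/∞ indeterminate form.

Apply L'Hôpital's rule: differentiate numerator and denominator separately.
  f(x) = 2·x   ⇒   f'(x) = 2
  g(x) = x + 2   ⇒   g'(x) = 1
  lim(x→∞) f'(x)/g'(x) = lim(x→∞) (2)/(1)
  = 2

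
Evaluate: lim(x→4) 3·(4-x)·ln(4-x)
This is a 0·∞ indeterminate form.

Rewrite 0·∞ as a quotient (0/0 or ∞/∞ form), then apply L'Hôpital's rule:
  lim(x→4) 3·(4-x)·ln(4-x) = 0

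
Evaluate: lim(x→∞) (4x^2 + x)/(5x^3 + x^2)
This is an ∞/∞ indeterminate form.

Apply L'Hôpital's rule: differentiate numerator and denominator separately.
  f(x) = 4·x^2 + x   ⇒   f'(x) = 8·x + 1
  g(x) = 5·x^3 + x^2   ⇒   g'(x) = 15·x^2 + 2·x
  lim(x→∞) f'(x)/g'(x) = lim(x→∞) (8·x + 1)/(15·x^2 + 2·x)
  = 0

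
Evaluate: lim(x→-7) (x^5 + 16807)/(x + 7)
This is a standard limit.

Factor or rationalize the expression:
  lim(x→-7) (x^5 + 16807)/(x + 7) = 12005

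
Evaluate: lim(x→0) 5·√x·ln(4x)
This is a 0·∞ indeterminate form.

Rewrite 0·∞ as a quotient (0/0 or ∞/∞ form), then apply L'Hôpital's rule:
  lim(x→0) 5·√x·ln(4x) = 0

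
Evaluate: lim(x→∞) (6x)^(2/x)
This is an exponential indeterminate form.

For exponential indeterminate forms, take the natural log:
  Let L = lim(x→∞) (6x)^(2/x)
  Then ln(L) = lim(x→∞) [exponent × ln(base)]
  Evaluate using L'Hôpital or standard limits, then exponentiate.
  L = 1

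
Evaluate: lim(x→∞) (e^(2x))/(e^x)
This is an ∞/∞ indeterminate form.

Apply L'Hôpital's rule: differentiate numerator and denominator separately.
  f(x) = e^(2·x)   ⇒   f'(x) = 2·e^(2·x)
  g(x) = e^(x)   ⇒   g'(x) = e^(x)
  lim(x→∞) f'(x)/g'(x) = lim(x→∞) (2·e^(2·x))/(e^(x))
  = ∞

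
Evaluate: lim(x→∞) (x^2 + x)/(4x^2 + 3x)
This is an ∞/∞ indeterminate form.

Apply L'Hôpital's rule: differentiate numerator and denominator separately.
  f(x) = x^2 + x   ⇒   f'(x) = 2·x + 1
  g(x) = 4·x^2 + 3·x   ⇒   g'(x) = 8·x + 3
  lim(x→∞) f'(x)/g'(x) = lim(x→∞) (2·x + 1)/(8·x + 3)
  = 1/4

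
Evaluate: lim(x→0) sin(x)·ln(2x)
This is a 0·∞ indeterminate form.

Rewrite 0·∞ as a quotient (0/0 or ∞/∞ form), then apply L'Hôpital's rule:
  lim(x→0) sin(x)·ln(2x) = 0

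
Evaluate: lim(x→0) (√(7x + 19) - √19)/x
This is a standard limit.

Factor or rationalize the expression:
  lim(x→0) (√(7x + 19) - √19)/x = 7·sqrt(19)/38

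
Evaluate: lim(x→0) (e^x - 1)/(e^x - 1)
This is a 0/0 indeterminate form.

Apply L'Hôpital's rule: differentiate numerator and denominator separately.
  f(x) = e^(x) - 1   ⇒   f'(x) = e^(x)
  g(x) = e^(x) - 1   ⇒   g'(x) = e^(x)
  lim(x→0) f'(x)/g'(x) = lim(x→0) (e^(x))/(e^(x))
  = 1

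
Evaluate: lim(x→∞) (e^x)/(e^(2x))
This is an ∞/∞ indeterminate form.

Apply L'Hôpital's rule: differentiate numerator and denominator separately.
  f(x) = e^(x)   ⇒   f'(x) = e^(x)
  g(x) = e^(2·x)   ⇒   g'(x) = 2·e^(2·x)
  lim(x→∞) f'(x)/g'(x) = lim(x→∞) (e^(x))/(2·e^(2·x))
  = 0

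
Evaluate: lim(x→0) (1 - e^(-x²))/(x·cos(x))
This is a 0/0 indeterminate form.

Apply L'Hôpital's rule: differentiate numerator and denominator separately.
  f(x) = 1 - e^(-x^2)   ⇒   f'(x) = 2·x·e^(-x^2)
  g(x) = x·cos(x)   ⇒   g'(x) = -x·sin(x) + cos(x)
  lim(x→0) f'(x)/g'(x) = lim(x→0) (2·x·e^(-x^2))/(-x·sin(x) + cos(x))
  = 0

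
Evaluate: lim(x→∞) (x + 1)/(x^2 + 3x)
This is an ∞/∞ indeterminate form.

Apply L'Hôpital's rule: differentiate numerator and denominator separately.
  f(x) = x + 1   ⇒   f'(x) = 1
  g(x) = x^2 + 3·x   ⇒   g'(x) = 2·x + 3
  lim(x→∞) f'(x)/g'(x) = lim(x→∞) (1)/(2·x + 3)
  = 0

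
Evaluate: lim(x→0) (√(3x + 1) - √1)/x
This is a standard limit.

Factor or rationalize the expression:
  lim(x→0) (√(3x + 1) - √1)/x = 3/2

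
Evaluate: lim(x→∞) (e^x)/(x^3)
This is an ∞/∞ indeterminate form.

Apply L'Hôpital's rule: differentiate numerator and denominator separately.
  f(x) = e^(x)   ⇒   f'(x) = e^(x)
  g(x) = x^3   ⇒   g'(x) = 3·x^2
  lim(x→∞) f'(x)/g'(x) = lim(x→∞) (e^(x))/(3·x^2)
  = ∞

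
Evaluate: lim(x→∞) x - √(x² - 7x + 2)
This is an ∞-∞ indeterminate form.

Combine fractions or rationalize to convert ∞-∞ to 0/0 form:
  lim(x→∞) x - √(x² - 7x + 2) = 7/2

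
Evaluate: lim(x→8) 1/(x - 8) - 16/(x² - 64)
This is an ∞-∞ indeterminate form.

Combine fractions or rationalize to convert ∞-∞ to 0/0 form:
  lim(x→8) 1/(x - 8) - 16/(x² - 64) = 1/16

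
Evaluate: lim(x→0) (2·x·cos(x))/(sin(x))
This is a 0/0 indeterminate form.

Apply L'Hôpital's rule: differentiate numerator and denominator separately.
  f(x) = 2·x·cos(x)   ⇒   f'(x) = -2·x·sin(x) + 2·cos(x)
  g(x) = sin(x)   ⇒   g'(x) = cos(x)
  lim(x→0) f'(x)/g'(x) = lim(x→0) (-2·x·sin(x) + 2·cos(x))/(cos(x))
  = 2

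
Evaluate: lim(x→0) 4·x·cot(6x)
This is a 0·∞ indeterminate form.

Rewrite 0·∞ as a quotient (0/0 or ∞/∞ form), then apply L'Hôpital's rule:
  lim(x→0) 4·x·cot(6x) = 2/3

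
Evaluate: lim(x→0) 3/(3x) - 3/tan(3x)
This is an ∞-∞ indeterminate form.

Combine fractions or rationalize to convert ∞-∞ to 0/0 form:
  lim(x→0) 3/(3x) - 3/tan(3x) = 0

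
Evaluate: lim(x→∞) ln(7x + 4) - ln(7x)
This is an ∞-∞ indeterminate form.

Combine fractions or rationalize to convert ∞-∞ to 0/0 form:
  lim(x→∞) ln(7x + 4) - ln(7x) = 0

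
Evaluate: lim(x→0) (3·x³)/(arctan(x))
This is a 0/0 indeterminate form.

Apply L'Hôpital's rule: differentiate numerator and denominator separately.
  f(x) = 3·x^3   ⇒   f'(x) = 9·x^2
  g(x) = atan(x)   ⇒   g'(x) = 1/(x^2 + 1)
  lim(x→0) f'(x)/g'(x) = lim(x→0) (9·x^2)/(1/(x^2 + 1))
  = 0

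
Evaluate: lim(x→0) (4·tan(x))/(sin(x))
This is a 0/0 indeterminate form.

Apply L'Hôpital's rule: differentiate numerator and denominator separately.
  f(x) = 4·tan(x)   ⇒   f'(x) = 4·tan(x)^2 + 4
  g(x) = sin(x)   ⇒   g'(x) = cos(x)
  lim(x→0) f'(x)/g'(x) = lim(x→0) (4·tan(x)^2 + 4)/(cos(x))
  = 4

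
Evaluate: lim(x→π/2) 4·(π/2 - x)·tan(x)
This is a 0·∞ indeterminate form.

Rewrite 0·∞ as a quotient (0/0 or ∞/∞ form), then apply L'Hôpital's rule:
  lim(x→π/2) 4·(π/2 - x)·tan(x) = 4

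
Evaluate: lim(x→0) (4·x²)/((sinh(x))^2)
This is a 0/0 indeterminate form.

Apply L'Hôpital's rule: differentiate numerator and denominator separately.
  f(x) = 4·x^2   ⇒   f'(x) = 8·x
  g(x) = sinh(x)^2   ⇒   g'(x) = 2·sinh(x)·cosh(x)
  lim(x→0) f'(x)/g'(x) = lim(x→0) (8·x)/(2·sinh(x)·cosh(x))
  = 4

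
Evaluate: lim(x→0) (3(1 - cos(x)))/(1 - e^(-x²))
This is a 0/0 indeterminate form.

Apply L'Hôpital's rule: differentiate numerator and denominator separately.
  f(x) = 3 - 3·cos(x)   ⇒   f'(x) = 3·sin(x)
  g(x) = 1 - e^(-x^2)   ⇒   g'(x) = 2·x·e^(-x^2)
  lim(x→0) f'(x)/g'(x) = lim(x→0) (3·sin(x))/(2·x·e^(-x^2))
  = 3/2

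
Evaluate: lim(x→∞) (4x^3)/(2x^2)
This is an ∞/∞ indeterminate form.

Apply L'Hôpital's rule: differentiate numerator and denominator separately.
  f(x) = 4·x^3   ⇒   f'(x) = 12·x^2
  g(x) = 2·x^2   ⇒   g'(x) = 4·x
  lim(x→∞) f'(x)/g'(x) = lim(x→∞) (12·x^2)/(4·x)
  = ∞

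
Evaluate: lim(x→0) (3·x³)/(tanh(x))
This is a 0/0 indeterminate form.

Apply L'Hôpital's rule: differentiate numerator and denominator separately.
  f(x) = 3·x^3   ⇒   f'(x) = 9·x^2
  g(x) = tanh(x)   ⇒   g'(x) = 1 - tanh(x)^2
  lim(x→0) f'(x)/g'(x) = lim(x→0) (9·x^2)/(1 - tanh(x)^2)
  = 0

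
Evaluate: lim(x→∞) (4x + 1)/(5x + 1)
This is an ∞/∞ indeterminate form.

Apply L'Hôpital's rule: differentiate numerator and denominator separately.
  f(x) = 4·x + 1   ⇒   f'(x) = 4
  g(x) = 5·x + 1   ⇒   g'(x) = 5
  lim(x→∞) f'(x)/g'(x) = lim(x→∞) (4)/(5)
  = 4/5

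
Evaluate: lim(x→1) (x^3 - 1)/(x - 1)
This is a standard limit.

Factor or rationalize the expression:
  lim(x→1) (x^3 - 1)/(x - 1) = 3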